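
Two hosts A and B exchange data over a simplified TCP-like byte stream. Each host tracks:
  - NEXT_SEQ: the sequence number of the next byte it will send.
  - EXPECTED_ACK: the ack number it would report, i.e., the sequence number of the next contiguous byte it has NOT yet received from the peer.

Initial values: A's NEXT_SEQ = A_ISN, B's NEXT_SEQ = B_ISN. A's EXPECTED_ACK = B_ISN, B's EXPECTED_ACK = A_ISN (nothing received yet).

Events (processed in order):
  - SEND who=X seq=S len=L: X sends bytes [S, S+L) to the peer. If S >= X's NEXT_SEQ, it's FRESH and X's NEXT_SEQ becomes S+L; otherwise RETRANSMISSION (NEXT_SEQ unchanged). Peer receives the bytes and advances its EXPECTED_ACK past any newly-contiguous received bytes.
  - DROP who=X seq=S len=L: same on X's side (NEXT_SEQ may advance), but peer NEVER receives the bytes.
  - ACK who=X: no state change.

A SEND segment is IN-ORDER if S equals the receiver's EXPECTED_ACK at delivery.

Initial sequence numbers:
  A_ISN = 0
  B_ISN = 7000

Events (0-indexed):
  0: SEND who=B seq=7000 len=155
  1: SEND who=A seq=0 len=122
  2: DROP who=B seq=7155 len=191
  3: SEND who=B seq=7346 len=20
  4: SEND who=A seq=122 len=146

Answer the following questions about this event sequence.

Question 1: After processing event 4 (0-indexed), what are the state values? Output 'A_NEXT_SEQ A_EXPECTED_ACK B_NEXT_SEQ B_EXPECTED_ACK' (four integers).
After event 0: A_seq=0 A_ack=7155 B_seq=7155 B_ack=0
After event 1: A_seq=122 A_ack=7155 B_seq=7155 B_ack=122
After event 2: A_seq=122 A_ack=7155 B_seq=7346 B_ack=122
After event 3: A_seq=122 A_ack=7155 B_seq=7366 B_ack=122
After event 4: A_seq=268 A_ack=7155 B_seq=7366 B_ack=268

268 7155 7366 268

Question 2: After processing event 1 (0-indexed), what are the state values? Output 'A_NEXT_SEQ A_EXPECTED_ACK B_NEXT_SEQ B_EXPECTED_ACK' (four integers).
After event 0: A_seq=0 A_ack=7155 B_seq=7155 B_ack=0
After event 1: A_seq=122 A_ack=7155 B_seq=7155 B_ack=122

122 7155 7155 122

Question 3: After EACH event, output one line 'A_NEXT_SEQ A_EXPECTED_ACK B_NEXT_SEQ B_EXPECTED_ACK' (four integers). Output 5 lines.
0 7155 7155 0
122 7155 7155 122
122 7155 7346 122
122 7155 7366 122
268 7155 7366 268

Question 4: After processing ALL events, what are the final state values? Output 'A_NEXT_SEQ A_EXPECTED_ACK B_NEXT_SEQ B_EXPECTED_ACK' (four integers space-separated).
After event 0: A_seq=0 A_ack=7155 B_seq=7155 B_ack=0
After event 1: A_seq=122 A_ack=7155 B_seq=7155 B_ack=122
After event 2: A_seq=122 A_ack=7155 B_seq=7346 B_ack=122
After event 3: A_seq=122 A_ack=7155 B_seq=7366 B_ack=122
After event 4: A_seq=268 A_ack=7155 B_seq=7366 B_ack=268

Answer: 268 7155 7366 268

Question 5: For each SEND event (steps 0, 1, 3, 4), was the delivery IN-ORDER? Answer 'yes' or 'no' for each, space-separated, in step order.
Answer: yes yes no yes

Derivation:
Step 0: SEND seq=7000 -> in-order
Step 1: SEND seq=0 -> in-order
Step 3: SEND seq=7346 -> out-of-order
Step 4: SEND seq=122 -> in-order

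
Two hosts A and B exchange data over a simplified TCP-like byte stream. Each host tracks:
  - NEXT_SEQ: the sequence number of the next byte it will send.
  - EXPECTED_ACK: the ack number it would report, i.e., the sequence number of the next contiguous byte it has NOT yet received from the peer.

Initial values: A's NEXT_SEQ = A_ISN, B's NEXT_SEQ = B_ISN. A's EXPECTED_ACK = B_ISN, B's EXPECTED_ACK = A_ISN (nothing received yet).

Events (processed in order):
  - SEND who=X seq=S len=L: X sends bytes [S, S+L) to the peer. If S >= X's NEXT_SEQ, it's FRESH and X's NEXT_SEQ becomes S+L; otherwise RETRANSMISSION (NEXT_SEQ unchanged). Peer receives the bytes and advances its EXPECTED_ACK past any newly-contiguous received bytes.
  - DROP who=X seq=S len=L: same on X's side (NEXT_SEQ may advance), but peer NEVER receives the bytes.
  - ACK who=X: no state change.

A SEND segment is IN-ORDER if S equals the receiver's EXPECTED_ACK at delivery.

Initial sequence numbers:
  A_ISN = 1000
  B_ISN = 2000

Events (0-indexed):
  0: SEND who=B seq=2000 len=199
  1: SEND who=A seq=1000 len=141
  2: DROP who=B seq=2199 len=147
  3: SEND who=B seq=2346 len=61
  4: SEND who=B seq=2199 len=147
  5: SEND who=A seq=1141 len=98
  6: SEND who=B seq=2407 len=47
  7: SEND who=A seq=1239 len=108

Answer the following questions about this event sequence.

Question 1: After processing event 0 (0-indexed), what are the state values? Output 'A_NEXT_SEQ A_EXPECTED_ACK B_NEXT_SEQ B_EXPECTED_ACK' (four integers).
After event 0: A_seq=1000 A_ack=2199 B_seq=2199 B_ack=1000

1000 2199 2199 1000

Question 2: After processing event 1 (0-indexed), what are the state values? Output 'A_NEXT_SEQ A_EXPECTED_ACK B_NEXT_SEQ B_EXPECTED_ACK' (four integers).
After event 0: A_seq=1000 A_ack=2199 B_seq=2199 B_ack=1000
After event 1: A_seq=1141 A_ack=2199 B_seq=2199 B_ack=1141

1141 2199 2199 1141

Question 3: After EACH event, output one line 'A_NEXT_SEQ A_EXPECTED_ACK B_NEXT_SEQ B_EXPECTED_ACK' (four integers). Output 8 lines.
1000 2199 2199 1000
1141 2199 2199 1141
1141 2199 2346 1141
1141 2199 2407 1141
1141 2407 2407 1141
1239 2407 2407 1239
1239 2454 2454 1239
1347 2454 2454 1347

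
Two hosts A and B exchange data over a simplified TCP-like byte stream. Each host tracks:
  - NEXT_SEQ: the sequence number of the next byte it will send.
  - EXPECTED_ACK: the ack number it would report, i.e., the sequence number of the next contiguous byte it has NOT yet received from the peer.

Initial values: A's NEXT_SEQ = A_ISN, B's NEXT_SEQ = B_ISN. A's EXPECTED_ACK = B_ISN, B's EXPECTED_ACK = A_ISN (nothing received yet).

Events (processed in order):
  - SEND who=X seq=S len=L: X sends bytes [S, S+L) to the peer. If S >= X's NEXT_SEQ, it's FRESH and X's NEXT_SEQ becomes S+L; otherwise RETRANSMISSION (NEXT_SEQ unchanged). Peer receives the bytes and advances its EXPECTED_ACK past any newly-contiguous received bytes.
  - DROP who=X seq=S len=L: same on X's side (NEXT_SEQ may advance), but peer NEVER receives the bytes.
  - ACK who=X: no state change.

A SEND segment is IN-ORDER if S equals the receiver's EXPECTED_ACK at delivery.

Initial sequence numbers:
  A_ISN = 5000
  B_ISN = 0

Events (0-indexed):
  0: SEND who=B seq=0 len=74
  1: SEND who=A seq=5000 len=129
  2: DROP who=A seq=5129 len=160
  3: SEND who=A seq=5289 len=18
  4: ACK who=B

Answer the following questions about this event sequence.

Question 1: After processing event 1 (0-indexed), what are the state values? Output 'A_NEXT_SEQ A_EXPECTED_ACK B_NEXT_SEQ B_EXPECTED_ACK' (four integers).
After event 0: A_seq=5000 A_ack=74 B_seq=74 B_ack=5000
After event 1: A_seq=5129 A_ack=74 B_seq=74 B_ack=5129

5129 74 74 5129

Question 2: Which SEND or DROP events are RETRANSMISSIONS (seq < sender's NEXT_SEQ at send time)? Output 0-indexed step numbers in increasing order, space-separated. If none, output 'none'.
Step 0: SEND seq=0 -> fresh
Step 1: SEND seq=5000 -> fresh
Step 2: DROP seq=5129 -> fresh
Step 3: SEND seq=5289 -> fresh

Answer: none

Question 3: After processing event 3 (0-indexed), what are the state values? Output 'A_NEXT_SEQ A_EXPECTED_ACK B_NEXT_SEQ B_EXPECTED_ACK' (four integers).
After event 0: A_seq=5000 A_ack=74 B_seq=74 B_ack=5000
After event 1: A_seq=5129 A_ack=74 B_seq=74 B_ack=5129
After event 2: A_seq=5289 A_ack=74 B_seq=74 B_ack=5129
After event 3: A_seq=5307 A_ack=74 B_seq=74 B_ack=5129

5307 74 74 5129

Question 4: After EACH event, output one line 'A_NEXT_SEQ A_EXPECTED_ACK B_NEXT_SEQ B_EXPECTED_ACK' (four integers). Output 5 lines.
5000 74 74 5000
5129 74 74 5129
5289 74 74 5129
5307 74 74 5129
5307 74 74 5129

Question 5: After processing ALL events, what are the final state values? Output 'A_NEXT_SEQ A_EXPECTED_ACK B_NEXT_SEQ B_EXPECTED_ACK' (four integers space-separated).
After event 0: A_seq=5000 A_ack=74 B_seq=74 B_ack=5000
After event 1: A_seq=5129 A_ack=74 B_seq=74 B_ack=5129
After event 2: A_seq=5289 A_ack=74 B_seq=74 B_ack=5129
After event 3: A_seq=5307 A_ack=74 B_seq=74 B_ack=5129
After event 4: A_seq=5307 A_ack=74 B_seq=74 B_ack=5129

Answer: 5307 74 74 5129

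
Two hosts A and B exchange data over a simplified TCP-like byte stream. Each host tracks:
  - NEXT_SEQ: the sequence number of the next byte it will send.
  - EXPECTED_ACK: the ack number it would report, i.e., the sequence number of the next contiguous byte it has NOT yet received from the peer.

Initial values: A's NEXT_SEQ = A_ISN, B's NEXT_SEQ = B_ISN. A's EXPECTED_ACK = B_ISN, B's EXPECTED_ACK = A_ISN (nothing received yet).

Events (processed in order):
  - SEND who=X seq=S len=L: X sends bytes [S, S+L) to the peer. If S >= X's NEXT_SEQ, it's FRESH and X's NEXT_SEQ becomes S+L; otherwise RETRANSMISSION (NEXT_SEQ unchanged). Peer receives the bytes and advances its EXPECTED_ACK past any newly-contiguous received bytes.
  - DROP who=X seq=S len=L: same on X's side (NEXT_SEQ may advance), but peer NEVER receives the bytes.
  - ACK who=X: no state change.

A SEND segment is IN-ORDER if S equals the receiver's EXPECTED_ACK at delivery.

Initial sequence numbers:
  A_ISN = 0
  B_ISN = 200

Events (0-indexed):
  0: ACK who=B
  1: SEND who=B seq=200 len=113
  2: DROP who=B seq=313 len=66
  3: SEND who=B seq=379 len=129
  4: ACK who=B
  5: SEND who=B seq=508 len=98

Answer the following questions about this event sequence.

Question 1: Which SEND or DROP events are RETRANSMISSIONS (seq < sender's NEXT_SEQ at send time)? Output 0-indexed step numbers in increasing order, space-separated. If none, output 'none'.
Step 1: SEND seq=200 -> fresh
Step 2: DROP seq=313 -> fresh
Step 3: SEND seq=379 -> fresh
Step 5: SEND seq=508 -> fresh

Answer: none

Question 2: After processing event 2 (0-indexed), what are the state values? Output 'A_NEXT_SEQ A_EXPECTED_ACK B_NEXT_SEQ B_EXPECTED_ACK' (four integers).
After event 0: A_seq=0 A_ack=200 B_seq=200 B_ack=0
After event 1: A_seq=0 A_ack=313 B_seq=313 B_ack=0
After event 2: A_seq=0 A_ack=313 B_seq=379 B_ack=0

0 313 379 0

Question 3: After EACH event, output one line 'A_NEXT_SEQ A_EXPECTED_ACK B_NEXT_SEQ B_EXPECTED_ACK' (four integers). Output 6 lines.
0 200 200 0
0 313 313 0
0 313 379 0
0 313 508 0
0 313 508 0
0 313 606 0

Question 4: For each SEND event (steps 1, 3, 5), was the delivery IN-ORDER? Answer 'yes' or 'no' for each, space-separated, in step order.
Step 1: SEND seq=200 -> in-order
Step 3: SEND seq=379 -> out-of-order
Step 5: SEND seq=508 -> out-of-order

Answer: yes no no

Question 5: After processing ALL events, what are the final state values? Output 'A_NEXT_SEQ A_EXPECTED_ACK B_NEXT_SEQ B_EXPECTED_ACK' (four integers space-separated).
Answer: 0 313 606 0

Derivation:
After event 0: A_seq=0 A_ack=200 B_seq=200 B_ack=0
After event 1: A_seq=0 A_ack=313 B_seq=313 B_ack=0
After event 2: A_seq=0 A_ack=313 B_seq=379 B_ack=0
After event 3: A_seq=0 A_ack=313 B_seq=508 B_ack=0
After event 4: A_seq=0 A_ack=313 B_seq=508 B_ack=0
After event 5: A_seq=0 A_ack=313 B_seq=606 B_ack=0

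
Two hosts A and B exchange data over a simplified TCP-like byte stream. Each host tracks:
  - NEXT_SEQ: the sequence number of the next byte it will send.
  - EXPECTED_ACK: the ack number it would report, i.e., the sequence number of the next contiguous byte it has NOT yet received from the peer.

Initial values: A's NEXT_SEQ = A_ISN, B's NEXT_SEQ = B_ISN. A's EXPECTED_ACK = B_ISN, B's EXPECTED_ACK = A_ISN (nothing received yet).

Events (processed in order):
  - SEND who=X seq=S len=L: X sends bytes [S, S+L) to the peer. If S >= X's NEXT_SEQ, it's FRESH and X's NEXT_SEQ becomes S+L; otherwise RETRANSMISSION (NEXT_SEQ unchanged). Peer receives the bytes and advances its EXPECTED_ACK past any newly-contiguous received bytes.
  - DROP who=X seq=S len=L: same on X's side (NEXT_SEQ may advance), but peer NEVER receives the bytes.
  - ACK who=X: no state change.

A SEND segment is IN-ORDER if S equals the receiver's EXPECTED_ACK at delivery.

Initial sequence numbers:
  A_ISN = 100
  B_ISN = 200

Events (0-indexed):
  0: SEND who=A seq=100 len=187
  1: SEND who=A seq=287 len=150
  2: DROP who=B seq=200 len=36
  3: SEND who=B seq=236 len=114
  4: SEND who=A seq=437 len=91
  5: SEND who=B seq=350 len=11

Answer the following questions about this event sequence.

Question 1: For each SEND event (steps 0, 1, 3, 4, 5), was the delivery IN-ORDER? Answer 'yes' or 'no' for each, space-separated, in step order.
Answer: yes yes no yes no

Derivation:
Step 0: SEND seq=100 -> in-order
Step 1: SEND seq=287 -> in-order
Step 3: SEND seq=236 -> out-of-order
Step 4: SEND seq=437 -> in-order
Step 5: SEND seq=350 -> out-of-order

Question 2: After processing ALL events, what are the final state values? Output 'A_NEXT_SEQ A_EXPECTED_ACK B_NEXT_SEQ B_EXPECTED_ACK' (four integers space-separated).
Answer: 528 200 361 528

Derivation:
After event 0: A_seq=287 A_ack=200 B_seq=200 B_ack=287
After event 1: A_seq=437 A_ack=200 B_seq=200 B_ack=437
After event 2: A_seq=437 A_ack=200 B_seq=236 B_ack=437
After event 3: A_seq=437 A_ack=200 B_seq=350 B_ack=437
After event 4: A_seq=528 A_ack=200 B_seq=350 B_ack=528
After event 5: A_seq=528 A_ack=200 B_seq=361 B_ack=528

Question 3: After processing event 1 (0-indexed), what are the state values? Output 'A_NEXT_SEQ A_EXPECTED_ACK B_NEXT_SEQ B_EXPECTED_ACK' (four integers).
After event 0: A_seq=287 A_ack=200 B_seq=200 B_ack=287
After event 1: A_seq=437 A_ack=200 B_seq=200 B_ack=437

437 200 200 437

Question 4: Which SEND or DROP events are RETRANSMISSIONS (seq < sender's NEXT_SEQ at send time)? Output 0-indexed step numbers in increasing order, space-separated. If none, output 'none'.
Step 0: SEND seq=100 -> fresh
Step 1: SEND seq=287 -> fresh
Step 2: DROP seq=200 -> fresh
Step 3: SEND seq=236 -> fresh
Step 4: SEND seq=437 -> fresh
Step 5: SEND seq=350 -> fresh

Answer: none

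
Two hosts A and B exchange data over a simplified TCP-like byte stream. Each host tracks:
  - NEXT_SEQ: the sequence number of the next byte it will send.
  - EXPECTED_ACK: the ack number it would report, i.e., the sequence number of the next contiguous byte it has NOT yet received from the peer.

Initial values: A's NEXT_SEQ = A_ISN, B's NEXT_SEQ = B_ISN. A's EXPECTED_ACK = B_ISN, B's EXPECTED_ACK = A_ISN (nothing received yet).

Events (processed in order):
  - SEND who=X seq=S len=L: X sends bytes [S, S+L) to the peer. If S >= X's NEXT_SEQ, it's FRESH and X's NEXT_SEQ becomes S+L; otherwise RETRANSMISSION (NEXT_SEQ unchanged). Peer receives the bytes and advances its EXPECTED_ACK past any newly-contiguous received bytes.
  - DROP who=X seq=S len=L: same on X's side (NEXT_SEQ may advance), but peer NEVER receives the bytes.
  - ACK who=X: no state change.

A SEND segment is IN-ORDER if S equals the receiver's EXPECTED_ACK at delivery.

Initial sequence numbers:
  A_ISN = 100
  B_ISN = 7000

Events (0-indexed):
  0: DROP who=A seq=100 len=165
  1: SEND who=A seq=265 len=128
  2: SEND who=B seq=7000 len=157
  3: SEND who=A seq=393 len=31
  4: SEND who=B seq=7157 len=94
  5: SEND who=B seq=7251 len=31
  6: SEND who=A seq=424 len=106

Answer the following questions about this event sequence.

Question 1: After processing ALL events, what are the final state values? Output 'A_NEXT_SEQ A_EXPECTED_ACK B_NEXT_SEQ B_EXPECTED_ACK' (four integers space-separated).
Answer: 530 7282 7282 100

Derivation:
After event 0: A_seq=265 A_ack=7000 B_seq=7000 B_ack=100
After event 1: A_seq=393 A_ack=7000 B_seq=7000 B_ack=100
After event 2: A_seq=393 A_ack=7157 B_seq=7157 B_ack=100
After event 3: A_seq=424 A_ack=7157 B_seq=7157 B_ack=100
After event 4: A_seq=424 A_ack=7251 B_seq=7251 B_ack=100
After event 5: A_seq=424 A_ack=7282 B_seq=7282 B_ack=100
After event 6: A_seq=530 A_ack=7282 B_seq=7282 B_ack=100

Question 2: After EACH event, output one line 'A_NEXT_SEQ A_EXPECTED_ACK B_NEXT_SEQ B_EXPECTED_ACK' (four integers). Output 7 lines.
265 7000 7000 100
393 7000 7000 100
393 7157 7157 100
424 7157 7157 100
424 7251 7251 100
424 7282 7282 100
530 7282 7282 100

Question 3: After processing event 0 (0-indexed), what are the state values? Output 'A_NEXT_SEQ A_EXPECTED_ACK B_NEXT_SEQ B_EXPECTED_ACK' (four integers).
After event 0: A_seq=265 A_ack=7000 B_seq=7000 B_ack=100

265 7000 7000 100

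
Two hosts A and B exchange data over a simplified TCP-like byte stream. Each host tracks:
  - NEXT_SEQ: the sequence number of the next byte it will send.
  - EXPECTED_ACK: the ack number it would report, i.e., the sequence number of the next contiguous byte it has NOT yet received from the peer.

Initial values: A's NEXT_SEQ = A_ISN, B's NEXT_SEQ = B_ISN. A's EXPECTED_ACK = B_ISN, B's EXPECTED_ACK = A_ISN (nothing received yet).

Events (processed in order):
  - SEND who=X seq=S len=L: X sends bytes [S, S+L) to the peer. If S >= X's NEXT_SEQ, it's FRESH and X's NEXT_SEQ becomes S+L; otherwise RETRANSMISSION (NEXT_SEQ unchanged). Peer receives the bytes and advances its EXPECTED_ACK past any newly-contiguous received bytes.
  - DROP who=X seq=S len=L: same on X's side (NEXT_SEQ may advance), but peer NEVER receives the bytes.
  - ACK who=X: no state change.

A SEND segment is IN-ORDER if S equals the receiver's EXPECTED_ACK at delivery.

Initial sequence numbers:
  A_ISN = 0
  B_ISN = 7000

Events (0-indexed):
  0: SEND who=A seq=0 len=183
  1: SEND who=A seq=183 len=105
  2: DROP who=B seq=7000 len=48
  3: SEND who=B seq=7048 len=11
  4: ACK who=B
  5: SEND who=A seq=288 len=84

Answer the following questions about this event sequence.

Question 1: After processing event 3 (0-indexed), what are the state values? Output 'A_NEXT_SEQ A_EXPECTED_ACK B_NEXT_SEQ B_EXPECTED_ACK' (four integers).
After event 0: A_seq=183 A_ack=7000 B_seq=7000 B_ack=183
After event 1: A_seq=288 A_ack=7000 B_seq=7000 B_ack=288
After event 2: A_seq=288 A_ack=7000 B_seq=7048 B_ack=288
After event 3: A_seq=288 A_ack=7000 B_seq=7059 B_ack=288

288 7000 7059 288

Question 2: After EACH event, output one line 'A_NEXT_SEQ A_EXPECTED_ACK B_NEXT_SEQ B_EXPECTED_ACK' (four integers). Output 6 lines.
183 7000 7000 183
288 7000 7000 288
288 7000 7048 288
288 7000 7059 288
288 7000 7059 288
372 7000 7059 372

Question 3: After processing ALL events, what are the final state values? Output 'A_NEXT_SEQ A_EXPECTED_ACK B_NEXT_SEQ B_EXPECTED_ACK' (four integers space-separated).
Answer: 372 7000 7059 372

Derivation:
After event 0: A_seq=183 A_ack=7000 B_seq=7000 B_ack=183
After event 1: A_seq=288 A_ack=7000 B_seq=7000 B_ack=288
After event 2: A_seq=288 A_ack=7000 B_seq=7048 B_ack=288
After event 3: A_seq=288 A_ack=7000 B_seq=7059 B_ack=288
After event 4: A_seq=288 A_ack=7000 B_seq=7059 B_ack=288
After event 5: A_seq=372 A_ack=7000 B_seq=7059 B_ack=372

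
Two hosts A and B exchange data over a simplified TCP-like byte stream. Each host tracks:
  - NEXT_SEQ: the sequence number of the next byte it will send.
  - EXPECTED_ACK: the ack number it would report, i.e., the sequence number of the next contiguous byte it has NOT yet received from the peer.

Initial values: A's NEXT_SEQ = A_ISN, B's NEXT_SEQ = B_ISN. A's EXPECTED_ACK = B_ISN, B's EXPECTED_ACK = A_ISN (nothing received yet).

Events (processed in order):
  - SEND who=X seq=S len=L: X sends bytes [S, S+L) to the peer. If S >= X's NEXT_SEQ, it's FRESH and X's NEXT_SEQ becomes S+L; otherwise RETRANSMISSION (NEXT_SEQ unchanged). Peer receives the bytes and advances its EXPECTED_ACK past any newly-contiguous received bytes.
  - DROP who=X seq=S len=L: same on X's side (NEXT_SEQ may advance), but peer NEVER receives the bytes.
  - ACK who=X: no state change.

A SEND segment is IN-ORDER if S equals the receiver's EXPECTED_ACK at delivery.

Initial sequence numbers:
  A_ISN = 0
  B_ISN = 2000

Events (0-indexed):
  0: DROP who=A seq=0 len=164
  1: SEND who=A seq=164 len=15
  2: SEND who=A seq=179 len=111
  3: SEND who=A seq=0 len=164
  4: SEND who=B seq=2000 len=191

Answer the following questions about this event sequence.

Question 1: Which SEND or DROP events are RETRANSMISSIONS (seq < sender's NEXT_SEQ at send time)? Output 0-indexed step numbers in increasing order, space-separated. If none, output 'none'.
Step 0: DROP seq=0 -> fresh
Step 1: SEND seq=164 -> fresh
Step 2: SEND seq=179 -> fresh
Step 3: SEND seq=0 -> retransmit
Step 4: SEND seq=2000 -> fresh

Answer: 3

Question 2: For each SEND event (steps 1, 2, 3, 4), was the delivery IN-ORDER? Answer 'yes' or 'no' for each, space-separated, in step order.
Step 1: SEND seq=164 -> out-of-order
Step 2: SEND seq=179 -> out-of-order
Step 3: SEND seq=0 -> in-order
Step 4: SEND seq=2000 -> in-order

Answer: no no yes yes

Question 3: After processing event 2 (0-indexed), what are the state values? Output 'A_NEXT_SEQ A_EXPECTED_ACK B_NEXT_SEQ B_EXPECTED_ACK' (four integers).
After event 0: A_seq=164 A_ack=2000 B_seq=2000 B_ack=0
After event 1: A_seq=179 A_ack=2000 B_seq=2000 B_ack=0
After event 2: A_seq=290 A_ack=2000 B_seq=2000 B_ack=0

290 2000 2000 0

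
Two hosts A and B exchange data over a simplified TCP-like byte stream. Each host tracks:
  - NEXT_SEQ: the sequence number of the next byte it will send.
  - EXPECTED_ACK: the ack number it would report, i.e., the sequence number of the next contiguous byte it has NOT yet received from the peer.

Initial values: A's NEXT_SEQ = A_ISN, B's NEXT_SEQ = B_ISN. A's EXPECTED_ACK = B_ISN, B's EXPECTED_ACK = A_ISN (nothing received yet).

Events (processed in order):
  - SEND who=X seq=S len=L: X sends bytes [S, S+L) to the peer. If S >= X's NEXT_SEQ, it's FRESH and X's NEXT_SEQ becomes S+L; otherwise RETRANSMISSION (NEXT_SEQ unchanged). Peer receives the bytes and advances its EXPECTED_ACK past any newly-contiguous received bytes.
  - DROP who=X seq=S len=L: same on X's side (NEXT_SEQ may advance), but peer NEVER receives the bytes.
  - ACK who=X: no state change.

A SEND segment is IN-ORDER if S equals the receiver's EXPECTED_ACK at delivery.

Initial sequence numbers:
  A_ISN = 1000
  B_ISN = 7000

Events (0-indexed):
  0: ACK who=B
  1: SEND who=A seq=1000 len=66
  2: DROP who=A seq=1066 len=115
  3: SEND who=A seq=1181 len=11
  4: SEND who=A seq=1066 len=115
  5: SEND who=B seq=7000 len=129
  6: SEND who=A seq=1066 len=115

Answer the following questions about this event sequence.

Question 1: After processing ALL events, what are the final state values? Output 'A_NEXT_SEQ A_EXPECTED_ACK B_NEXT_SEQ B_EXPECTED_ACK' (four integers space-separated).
Answer: 1192 7129 7129 1192

Derivation:
After event 0: A_seq=1000 A_ack=7000 B_seq=7000 B_ack=1000
After event 1: A_seq=1066 A_ack=7000 B_seq=7000 B_ack=1066
After event 2: A_seq=1181 A_ack=7000 B_seq=7000 B_ack=1066
After event 3: A_seq=1192 A_ack=7000 B_seq=7000 B_ack=1066
After event 4: A_seq=1192 A_ack=7000 B_seq=7000 B_ack=1192
After event 5: A_seq=1192 A_ack=7129 B_seq=7129 B_ack=1192
After event 6: A_seq=1192 A_ack=7129 B_seq=7129 B_ack=1192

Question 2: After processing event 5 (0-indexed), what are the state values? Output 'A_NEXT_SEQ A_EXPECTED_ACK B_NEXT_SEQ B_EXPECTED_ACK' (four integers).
After event 0: A_seq=1000 A_ack=7000 B_seq=7000 B_ack=1000
After event 1: A_seq=1066 A_ack=7000 B_seq=7000 B_ack=1066
After event 2: A_seq=1181 A_ack=7000 B_seq=7000 B_ack=1066
After event 3: A_seq=1192 A_ack=7000 B_seq=7000 B_ack=1066
After event 4: A_seq=1192 A_ack=7000 B_seq=7000 B_ack=1192
After event 5: A_seq=1192 A_ack=7129 B_seq=7129 B_ack=1192

1192 7129 7129 1192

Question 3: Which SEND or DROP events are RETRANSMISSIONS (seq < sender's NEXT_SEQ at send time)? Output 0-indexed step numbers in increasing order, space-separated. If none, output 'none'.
Answer: 4 6

Derivation:
Step 1: SEND seq=1000 -> fresh
Step 2: DROP seq=1066 -> fresh
Step 3: SEND seq=1181 -> fresh
Step 4: SEND seq=1066 -> retransmit
Step 5: SEND seq=7000 -> fresh
Step 6: SEND seq=1066 -> retransmit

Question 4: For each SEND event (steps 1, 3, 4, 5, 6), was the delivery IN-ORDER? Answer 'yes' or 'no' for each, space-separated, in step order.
Answer: yes no yes yes no

Derivation:
Step 1: SEND seq=1000 -> in-order
Step 3: SEND seq=1181 -> out-of-order
Step 4: SEND seq=1066 -> in-order
Step 5: SEND seq=7000 -> in-order
Step 6: SEND seq=1066 -> out-of-order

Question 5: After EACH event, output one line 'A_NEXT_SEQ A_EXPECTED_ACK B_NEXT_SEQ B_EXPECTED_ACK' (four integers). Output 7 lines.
1000 7000 7000 1000
1066 7000 7000 1066
1181 7000 7000 1066
1192 7000 7000 1066
1192 7000 7000 1192
1192 7129 7129 1192
1192 7129 7129 1192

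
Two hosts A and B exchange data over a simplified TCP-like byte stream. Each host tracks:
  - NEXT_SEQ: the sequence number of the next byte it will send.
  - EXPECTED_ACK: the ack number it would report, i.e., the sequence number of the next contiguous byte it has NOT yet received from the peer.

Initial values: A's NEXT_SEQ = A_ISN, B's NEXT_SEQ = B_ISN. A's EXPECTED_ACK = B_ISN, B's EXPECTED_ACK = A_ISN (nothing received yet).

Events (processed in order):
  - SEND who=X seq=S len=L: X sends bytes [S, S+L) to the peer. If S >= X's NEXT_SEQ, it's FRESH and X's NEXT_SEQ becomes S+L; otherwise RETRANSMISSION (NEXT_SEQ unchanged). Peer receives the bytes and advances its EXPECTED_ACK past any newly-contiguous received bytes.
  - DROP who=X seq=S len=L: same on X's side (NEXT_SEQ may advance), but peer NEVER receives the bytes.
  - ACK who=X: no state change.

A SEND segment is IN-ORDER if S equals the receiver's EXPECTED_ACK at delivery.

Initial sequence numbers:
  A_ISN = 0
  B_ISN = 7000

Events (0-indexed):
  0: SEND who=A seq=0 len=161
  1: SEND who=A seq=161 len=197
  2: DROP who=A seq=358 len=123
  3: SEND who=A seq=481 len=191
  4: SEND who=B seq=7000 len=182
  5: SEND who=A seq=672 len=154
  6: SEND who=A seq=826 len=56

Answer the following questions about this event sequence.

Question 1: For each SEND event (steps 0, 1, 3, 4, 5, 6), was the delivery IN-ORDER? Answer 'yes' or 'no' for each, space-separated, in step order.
Step 0: SEND seq=0 -> in-order
Step 1: SEND seq=161 -> in-order
Step 3: SEND seq=481 -> out-of-order
Step 4: SEND seq=7000 -> in-order
Step 5: SEND seq=672 -> out-of-order
Step 6: SEND seq=826 -> out-of-order

Answer: yes yes no yes no no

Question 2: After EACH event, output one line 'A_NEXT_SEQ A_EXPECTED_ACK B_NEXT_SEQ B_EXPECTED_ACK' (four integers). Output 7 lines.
161 7000 7000 161
358 7000 7000 358
481 7000 7000 358
672 7000 7000 358
672 7182 7182 358
826 7182 7182 358
882 7182 7182 358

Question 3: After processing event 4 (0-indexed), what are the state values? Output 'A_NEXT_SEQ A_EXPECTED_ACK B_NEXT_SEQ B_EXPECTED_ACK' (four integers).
After event 0: A_seq=161 A_ack=7000 B_seq=7000 B_ack=161
After event 1: A_seq=358 A_ack=7000 B_seq=7000 B_ack=358
After event 2: A_seq=481 A_ack=7000 B_seq=7000 B_ack=358
After event 3: A_seq=672 A_ack=7000 B_seq=7000 B_ack=358
After event 4: A_seq=672 A_ack=7182 B_seq=7182 B_ack=358

672 7182 7182 358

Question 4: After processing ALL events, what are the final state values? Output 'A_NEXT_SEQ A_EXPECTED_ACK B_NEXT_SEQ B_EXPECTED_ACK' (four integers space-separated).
Answer: 882 7182 7182 358

Derivation:
After event 0: A_seq=161 A_ack=7000 B_seq=7000 B_ack=161
After event 1: A_seq=358 A_ack=7000 B_seq=7000 B_ack=358
After event 2: A_seq=481 A_ack=7000 B_seq=7000 B_ack=358
After event 3: A_seq=672 A_ack=7000 B_seq=7000 B_ack=358
After event 4: A_seq=672 A_ack=7182 B_seq=7182 B_ack=358
After event 5: A_seq=826 A_ack=7182 B_seq=7182 B_ack=358
After event 6: A_seq=882 A_ack=7182 B_seq=7182 B_ack=358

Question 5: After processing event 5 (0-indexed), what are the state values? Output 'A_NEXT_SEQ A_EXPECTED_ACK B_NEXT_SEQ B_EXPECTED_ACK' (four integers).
After event 0: A_seq=161 A_ack=7000 B_seq=7000 B_ack=161
After event 1: A_seq=358 A_ack=7000 B_seq=7000 B_ack=358
After event 2: A_seq=481 A_ack=7000 B_seq=7000 B_ack=358
After event 3: A_seq=672 A_ack=7000 B_seq=7000 B_ack=358
After event 4: A_seq=672 A_ack=7182 B_seq=7182 B_ack=358
After event 5: A_seq=826 A_ack=7182 B_seq=7182 B_ack=358

826 7182 7182 358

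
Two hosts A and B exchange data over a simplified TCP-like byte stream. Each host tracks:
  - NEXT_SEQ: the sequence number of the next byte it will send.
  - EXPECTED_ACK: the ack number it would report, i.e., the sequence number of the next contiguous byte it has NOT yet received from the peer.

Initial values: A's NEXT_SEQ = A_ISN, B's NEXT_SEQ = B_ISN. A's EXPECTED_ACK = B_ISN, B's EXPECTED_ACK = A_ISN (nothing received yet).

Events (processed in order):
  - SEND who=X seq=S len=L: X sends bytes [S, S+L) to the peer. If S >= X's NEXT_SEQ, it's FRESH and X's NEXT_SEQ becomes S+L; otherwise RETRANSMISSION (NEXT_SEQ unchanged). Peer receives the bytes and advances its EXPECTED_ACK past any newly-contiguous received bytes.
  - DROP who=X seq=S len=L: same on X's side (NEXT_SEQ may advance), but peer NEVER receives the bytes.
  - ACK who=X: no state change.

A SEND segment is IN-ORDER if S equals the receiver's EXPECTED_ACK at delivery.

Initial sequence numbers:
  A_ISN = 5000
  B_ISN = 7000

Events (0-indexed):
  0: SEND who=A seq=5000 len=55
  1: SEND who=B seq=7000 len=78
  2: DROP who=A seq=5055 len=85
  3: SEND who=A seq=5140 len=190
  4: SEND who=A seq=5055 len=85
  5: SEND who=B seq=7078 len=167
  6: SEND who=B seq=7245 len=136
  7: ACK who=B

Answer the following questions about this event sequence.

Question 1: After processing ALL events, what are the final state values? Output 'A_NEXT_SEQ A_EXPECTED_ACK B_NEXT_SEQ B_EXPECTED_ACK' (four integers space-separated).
After event 0: A_seq=5055 A_ack=7000 B_seq=7000 B_ack=5055
After event 1: A_seq=5055 A_ack=7078 B_seq=7078 B_ack=5055
After event 2: A_seq=5140 A_ack=7078 B_seq=7078 B_ack=5055
After event 3: A_seq=5330 A_ack=7078 B_seq=7078 B_ack=5055
After event 4: A_seq=5330 A_ack=7078 B_seq=7078 B_ack=5330
After event 5: A_seq=5330 A_ack=7245 B_seq=7245 B_ack=5330
After event 6: A_seq=5330 A_ack=7381 B_seq=7381 B_ack=5330
After event 7: A_seq=5330 A_ack=7381 B_seq=7381 B_ack=5330

Answer: 5330 7381 7381 5330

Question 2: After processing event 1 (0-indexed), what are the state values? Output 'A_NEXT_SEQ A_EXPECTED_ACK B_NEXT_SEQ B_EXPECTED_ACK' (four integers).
After event 0: A_seq=5055 A_ack=7000 B_seq=7000 B_ack=5055
After event 1: A_seq=5055 A_ack=7078 B_seq=7078 B_ack=5055

5055 7078 7078 5055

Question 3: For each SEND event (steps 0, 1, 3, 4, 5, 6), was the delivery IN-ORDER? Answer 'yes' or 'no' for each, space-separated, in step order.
Answer: yes yes no yes yes yes

Derivation:
Step 0: SEND seq=5000 -> in-order
Step 1: SEND seq=7000 -> in-order
Step 3: SEND seq=5140 -> out-of-order
Step 4: SEND seq=5055 -> in-order
Step 5: SEND seq=7078 -> in-order
Step 6: SEND seq=7245 -> in-order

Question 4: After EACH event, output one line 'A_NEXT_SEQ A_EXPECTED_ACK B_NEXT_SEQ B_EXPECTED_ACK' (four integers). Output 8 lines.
5055 7000 7000 5055
5055 7078 7078 5055
5140 7078 7078 5055
5330 7078 7078 5055
5330 7078 7078 5330
5330 7245 7245 5330
5330 7381 7381 5330
5330 7381 7381 5330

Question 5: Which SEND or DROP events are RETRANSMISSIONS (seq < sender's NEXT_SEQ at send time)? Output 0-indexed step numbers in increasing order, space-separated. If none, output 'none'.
Step 0: SEND seq=5000 -> fresh
Step 1: SEND seq=7000 -> fresh
Step 2: DROP seq=5055 -> fresh
Step 3: SEND seq=5140 -> fresh
Step 4: SEND seq=5055 -> retransmit
Step 5: SEND seq=7078 -> fresh
Step 6: SEND seq=7245 -> fresh

Answer: 4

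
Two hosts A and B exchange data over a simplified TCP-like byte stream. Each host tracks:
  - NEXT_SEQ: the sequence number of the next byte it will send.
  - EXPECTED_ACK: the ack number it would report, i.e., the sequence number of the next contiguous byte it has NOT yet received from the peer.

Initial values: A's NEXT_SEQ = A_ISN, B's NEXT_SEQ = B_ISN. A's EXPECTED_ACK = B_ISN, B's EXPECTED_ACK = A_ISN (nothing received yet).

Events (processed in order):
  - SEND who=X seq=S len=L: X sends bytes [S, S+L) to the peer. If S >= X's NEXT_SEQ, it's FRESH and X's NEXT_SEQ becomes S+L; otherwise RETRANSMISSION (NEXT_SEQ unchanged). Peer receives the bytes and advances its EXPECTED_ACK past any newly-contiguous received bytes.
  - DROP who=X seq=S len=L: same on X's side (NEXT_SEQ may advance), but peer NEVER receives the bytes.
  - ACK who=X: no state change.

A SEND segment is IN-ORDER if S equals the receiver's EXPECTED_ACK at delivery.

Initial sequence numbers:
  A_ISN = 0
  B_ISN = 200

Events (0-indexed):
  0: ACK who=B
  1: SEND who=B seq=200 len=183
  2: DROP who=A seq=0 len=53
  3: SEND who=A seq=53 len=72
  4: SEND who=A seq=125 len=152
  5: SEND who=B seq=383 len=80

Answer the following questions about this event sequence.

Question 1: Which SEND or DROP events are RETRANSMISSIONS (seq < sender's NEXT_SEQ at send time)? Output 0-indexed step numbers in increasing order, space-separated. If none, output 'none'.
Answer: none

Derivation:
Step 1: SEND seq=200 -> fresh
Step 2: DROP seq=0 -> fresh
Step 3: SEND seq=53 -> fresh
Step 4: SEND seq=125 -> fresh
Step 5: SEND seq=383 -> fresh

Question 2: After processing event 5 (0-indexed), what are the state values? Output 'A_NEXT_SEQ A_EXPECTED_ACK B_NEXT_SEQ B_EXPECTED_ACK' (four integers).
After event 0: A_seq=0 A_ack=200 B_seq=200 B_ack=0
After event 1: A_seq=0 A_ack=383 B_seq=383 B_ack=0
After event 2: A_seq=53 A_ack=383 B_seq=383 B_ack=0
After event 3: A_seq=125 A_ack=383 B_seq=383 B_ack=0
After event 4: A_seq=277 A_ack=383 B_seq=383 B_ack=0
After event 5: A_seq=277 A_ack=463 B_seq=463 B_ack=0

277 463 463 0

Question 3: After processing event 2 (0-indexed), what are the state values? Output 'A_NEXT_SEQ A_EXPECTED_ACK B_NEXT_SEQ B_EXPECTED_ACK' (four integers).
After event 0: A_seq=0 A_ack=200 B_seq=200 B_ack=0
After event 1: A_seq=0 A_ack=383 B_seq=383 B_ack=0
After event 2: A_seq=53 A_ack=383 B_seq=383 B_ack=0

53 383 383 0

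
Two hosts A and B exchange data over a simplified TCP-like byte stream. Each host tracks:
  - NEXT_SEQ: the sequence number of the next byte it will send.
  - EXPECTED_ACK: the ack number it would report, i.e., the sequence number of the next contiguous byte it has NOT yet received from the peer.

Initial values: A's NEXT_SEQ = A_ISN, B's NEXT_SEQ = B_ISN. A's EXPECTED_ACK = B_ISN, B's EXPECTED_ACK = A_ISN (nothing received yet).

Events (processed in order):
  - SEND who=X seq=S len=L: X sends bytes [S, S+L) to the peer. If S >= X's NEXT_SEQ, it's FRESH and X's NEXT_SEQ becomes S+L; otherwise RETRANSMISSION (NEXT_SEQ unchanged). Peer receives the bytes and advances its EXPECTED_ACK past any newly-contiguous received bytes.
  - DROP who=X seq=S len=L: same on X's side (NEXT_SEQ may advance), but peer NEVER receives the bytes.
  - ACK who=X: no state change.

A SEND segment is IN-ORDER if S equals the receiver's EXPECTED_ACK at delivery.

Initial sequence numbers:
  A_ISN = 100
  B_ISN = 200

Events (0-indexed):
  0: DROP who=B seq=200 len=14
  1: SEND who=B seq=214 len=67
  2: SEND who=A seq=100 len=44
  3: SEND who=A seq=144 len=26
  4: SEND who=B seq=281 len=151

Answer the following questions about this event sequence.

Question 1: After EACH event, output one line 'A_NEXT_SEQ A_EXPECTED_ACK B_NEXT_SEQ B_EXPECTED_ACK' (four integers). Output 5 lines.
100 200 214 100
100 200 281 100
144 200 281 144
170 200 281 170
170 200 432 170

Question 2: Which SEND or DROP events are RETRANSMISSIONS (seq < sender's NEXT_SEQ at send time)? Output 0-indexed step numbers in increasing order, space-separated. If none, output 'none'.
Answer: none

Derivation:
Step 0: DROP seq=200 -> fresh
Step 1: SEND seq=214 -> fresh
Step 2: SEND seq=100 -> fresh
Step 3: SEND seq=144 -> fresh
Step 4: SEND seq=281 -> fresh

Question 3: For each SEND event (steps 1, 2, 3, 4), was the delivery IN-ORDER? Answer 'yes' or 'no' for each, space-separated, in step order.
Step 1: SEND seq=214 -> out-of-order
Step 2: SEND seq=100 -> in-order
Step 3: SEND seq=144 -> in-order
Step 4: SEND seq=281 -> out-of-order

Answer: no yes yes no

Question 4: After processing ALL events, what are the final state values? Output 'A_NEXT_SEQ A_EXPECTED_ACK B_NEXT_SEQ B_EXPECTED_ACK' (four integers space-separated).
After event 0: A_seq=100 A_ack=200 B_seq=214 B_ack=100
After event 1: A_seq=100 A_ack=200 B_seq=281 B_ack=100
After event 2: A_seq=144 A_ack=200 B_seq=281 B_ack=144
After event 3: A_seq=170 A_ack=200 B_seq=281 B_ack=170
After event 4: A_seq=170 A_ack=200 B_seq=432 B_ack=170

Answer: 170 200 432 170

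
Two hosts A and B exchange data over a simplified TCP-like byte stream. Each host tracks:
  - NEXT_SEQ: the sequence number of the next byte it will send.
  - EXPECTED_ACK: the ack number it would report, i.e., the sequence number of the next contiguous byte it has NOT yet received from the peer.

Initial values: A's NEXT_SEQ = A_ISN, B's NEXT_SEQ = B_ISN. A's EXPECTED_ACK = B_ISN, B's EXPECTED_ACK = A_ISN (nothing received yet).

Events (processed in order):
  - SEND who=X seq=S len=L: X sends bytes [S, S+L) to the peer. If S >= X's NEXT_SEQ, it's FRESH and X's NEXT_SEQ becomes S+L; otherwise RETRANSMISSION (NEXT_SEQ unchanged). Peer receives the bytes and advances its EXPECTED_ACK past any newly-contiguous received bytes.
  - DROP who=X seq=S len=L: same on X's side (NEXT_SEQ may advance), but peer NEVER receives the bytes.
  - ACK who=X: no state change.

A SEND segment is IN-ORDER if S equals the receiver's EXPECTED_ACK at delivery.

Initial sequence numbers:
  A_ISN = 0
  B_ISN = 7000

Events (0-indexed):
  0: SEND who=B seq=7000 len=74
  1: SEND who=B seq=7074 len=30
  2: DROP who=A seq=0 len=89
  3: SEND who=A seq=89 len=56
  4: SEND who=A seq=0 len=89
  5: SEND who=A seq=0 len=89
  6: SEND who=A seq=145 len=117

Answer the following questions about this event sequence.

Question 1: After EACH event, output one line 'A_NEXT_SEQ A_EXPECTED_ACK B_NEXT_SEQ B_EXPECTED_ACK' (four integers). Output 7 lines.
0 7074 7074 0
0 7104 7104 0
89 7104 7104 0
145 7104 7104 0
145 7104 7104 145
145 7104 7104 145
262 7104 7104 262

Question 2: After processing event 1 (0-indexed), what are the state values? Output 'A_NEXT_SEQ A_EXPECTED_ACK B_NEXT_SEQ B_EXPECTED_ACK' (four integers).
After event 0: A_seq=0 A_ack=7074 B_seq=7074 B_ack=0
After event 1: A_seq=0 A_ack=7104 B_seq=7104 B_ack=0

0 7104 7104 0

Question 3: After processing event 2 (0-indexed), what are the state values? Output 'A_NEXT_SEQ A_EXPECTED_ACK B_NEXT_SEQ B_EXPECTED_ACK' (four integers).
After event 0: A_seq=0 A_ack=7074 B_seq=7074 B_ack=0
After event 1: A_seq=0 A_ack=7104 B_seq=7104 B_ack=0
After event 2: A_seq=89 A_ack=7104 B_seq=7104 B_ack=0

89 7104 7104 0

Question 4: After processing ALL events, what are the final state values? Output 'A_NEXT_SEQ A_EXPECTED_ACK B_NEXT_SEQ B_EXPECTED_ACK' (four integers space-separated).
Answer: 262 7104 7104 262

Derivation:
After event 0: A_seq=0 A_ack=7074 B_seq=7074 B_ack=0
After event 1: A_seq=0 A_ack=7104 B_seq=7104 B_ack=0
After event 2: A_seq=89 A_ack=7104 B_seq=7104 B_ack=0
After event 3: A_seq=145 A_ack=7104 B_seq=7104 B_ack=0
After event 4: A_seq=145 A_ack=7104 B_seq=7104 B_ack=145
After event 5: A_seq=145 A_ack=7104 B_seq=7104 B_ack=145
After event 6: A_seq=262 A_ack=7104 B_seq=7104 B_ack=262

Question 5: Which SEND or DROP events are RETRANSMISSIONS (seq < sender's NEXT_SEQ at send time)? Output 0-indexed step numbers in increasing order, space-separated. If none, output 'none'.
Step 0: SEND seq=7000 -> fresh
Step 1: SEND seq=7074 -> fresh
Step 2: DROP seq=0 -> fresh
Step 3: SEND seq=89 -> fresh
Step 4: SEND seq=0 -> retransmit
Step 5: SEND seq=0 -> retransmit
Step 6: SEND seq=145 -> fresh

Answer: 4 5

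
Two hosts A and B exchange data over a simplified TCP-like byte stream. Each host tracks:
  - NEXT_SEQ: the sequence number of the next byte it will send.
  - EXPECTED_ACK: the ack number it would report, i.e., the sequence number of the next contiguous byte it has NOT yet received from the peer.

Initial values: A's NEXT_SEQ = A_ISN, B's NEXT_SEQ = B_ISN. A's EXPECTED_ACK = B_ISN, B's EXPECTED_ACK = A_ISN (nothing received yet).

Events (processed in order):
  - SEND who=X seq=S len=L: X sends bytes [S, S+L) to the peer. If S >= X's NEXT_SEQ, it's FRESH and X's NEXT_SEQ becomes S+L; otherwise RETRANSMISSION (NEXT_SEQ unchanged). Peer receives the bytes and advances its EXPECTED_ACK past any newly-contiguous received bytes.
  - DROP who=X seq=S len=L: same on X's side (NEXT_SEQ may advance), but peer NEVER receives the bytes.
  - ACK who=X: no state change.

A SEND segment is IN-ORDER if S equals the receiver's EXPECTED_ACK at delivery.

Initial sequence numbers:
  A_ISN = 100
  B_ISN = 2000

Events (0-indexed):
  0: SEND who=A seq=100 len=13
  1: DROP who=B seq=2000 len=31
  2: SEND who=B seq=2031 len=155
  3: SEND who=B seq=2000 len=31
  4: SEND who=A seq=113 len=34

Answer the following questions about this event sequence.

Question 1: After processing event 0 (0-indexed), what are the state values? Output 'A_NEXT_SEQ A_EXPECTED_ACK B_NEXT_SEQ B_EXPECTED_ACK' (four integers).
After event 0: A_seq=113 A_ack=2000 B_seq=2000 B_ack=113

113 2000 2000 113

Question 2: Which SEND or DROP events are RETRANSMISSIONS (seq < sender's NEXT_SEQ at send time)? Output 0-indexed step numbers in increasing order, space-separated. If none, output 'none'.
Answer: 3

Derivation:
Step 0: SEND seq=100 -> fresh
Step 1: DROP seq=2000 -> fresh
Step 2: SEND seq=2031 -> fresh
Step 3: SEND seq=2000 -> retransmit
Step 4: SEND seq=113 -> fresh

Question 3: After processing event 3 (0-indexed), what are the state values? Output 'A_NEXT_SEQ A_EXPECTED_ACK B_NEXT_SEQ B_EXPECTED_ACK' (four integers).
After event 0: A_seq=113 A_ack=2000 B_seq=2000 B_ack=113
After event 1: A_seq=113 A_ack=2000 B_seq=2031 B_ack=113
After event 2: A_seq=113 A_ack=2000 B_seq=2186 B_ack=113
After event 3: A_seq=113 A_ack=2186 B_seq=2186 B_ack=113

113 2186 2186 113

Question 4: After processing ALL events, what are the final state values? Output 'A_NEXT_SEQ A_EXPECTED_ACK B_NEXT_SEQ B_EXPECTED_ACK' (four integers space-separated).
Answer: 147 2186 2186 147

Derivation:
After event 0: A_seq=113 A_ack=2000 B_seq=2000 B_ack=113
After event 1: A_seq=113 A_ack=2000 B_seq=2031 B_ack=113
After event 2: A_seq=113 A_ack=2000 B_seq=2186 B_ack=113
After event 3: A_seq=113 A_ack=2186 B_seq=2186 B_ack=113
After event 4: A_seq=147 A_ack=2186 B_seq=2186 B_ack=147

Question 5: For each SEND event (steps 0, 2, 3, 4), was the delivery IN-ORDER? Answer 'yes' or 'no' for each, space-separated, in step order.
Step 0: SEND seq=100 -> in-order
Step 2: SEND seq=2031 -> out-of-order
Step 3: SEND seq=2000 -> in-order
Step 4: SEND seq=113 -> in-order

Answer: yes no yes yes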